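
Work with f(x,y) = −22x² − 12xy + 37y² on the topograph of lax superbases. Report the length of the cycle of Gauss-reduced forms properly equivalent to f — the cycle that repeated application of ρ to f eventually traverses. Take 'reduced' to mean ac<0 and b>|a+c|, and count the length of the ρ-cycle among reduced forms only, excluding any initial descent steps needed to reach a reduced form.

D = 3400, ⌊√D⌋ = 58
descent: ρ → (37,12,-22)
descent: ρ → (-22,32,27)  [lands on river]
river: ρ → (27,22,-27)
river: ρ → (-27,32,22)
river: ρ → (22,56,-3)
river: ρ → (-3,58,3)
river: ρ → (3,56,-22)
ρ-cycle length = 6 (tail of 2 descent steps not counted)

6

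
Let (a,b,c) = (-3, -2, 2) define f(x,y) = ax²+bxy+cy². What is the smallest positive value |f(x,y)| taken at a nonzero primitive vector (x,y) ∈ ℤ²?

descent: ρ → (2,2,-3)  [lands on river]
river: ρ → (-3,4,1)
river: ρ → (1,4,-3)
river: ρ → (-3,2,2)
closes: descent 1, river 4
min |a| on river = 1

1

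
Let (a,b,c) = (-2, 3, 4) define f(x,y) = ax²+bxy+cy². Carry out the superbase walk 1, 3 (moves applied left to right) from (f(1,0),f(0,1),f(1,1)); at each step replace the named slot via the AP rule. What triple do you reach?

start (-2,4,5) = (f(1,0),f(0,1),f(1,1))
replace slot 1: 2·(4+5) − (-2) = 20 → (20,4,5)
replace slot 3: 2·(20+4) − 5 = 43 → (20,4,43)

20,4,43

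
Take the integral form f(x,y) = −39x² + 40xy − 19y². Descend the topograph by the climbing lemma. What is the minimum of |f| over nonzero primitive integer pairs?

translate: b→38 (≡-40 mod 78), so (39,-40,19)→(39,38,18)
flip: (39,38,18)→(18,-38,39)
translate: b→-2 (≡-38 mod 36), so (18,-38,39)→(18,-2,19)
reduced (well bottom): (18,-2,19) with a≤c, −a<b≤a
well minimum |f| = |-18| = 18 (negative-definite)

18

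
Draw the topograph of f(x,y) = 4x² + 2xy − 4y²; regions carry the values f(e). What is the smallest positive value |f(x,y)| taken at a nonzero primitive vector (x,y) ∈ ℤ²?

river: ρ → (-4,6,2)
river: ρ → (2,6,-4)
river: ρ → (-4,2,4)
river: ρ → (4,6,-2)
river: ρ → (-2,6,4)
river: ρ → (4,2,-4)
closes: descent 0, river 6
min |a| on river = 2

2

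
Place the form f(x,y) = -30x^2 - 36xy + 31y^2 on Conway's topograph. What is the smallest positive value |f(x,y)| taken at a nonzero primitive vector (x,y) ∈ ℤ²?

descent: ρ → (31,36,-30)  [lands on river]
river: ρ → (-30,24,37)
river: ρ → (37,50,-17)
river: ρ → (-17,52,34)
river: ρ → (34,16,-35)
river: ρ → (-35,54,15)
river: ρ → (15,66,-11)
river: ρ → (-11,66,15)
river: ρ → (15,54,-35)
river: ρ → (-35,16,34)
river: ρ → (34,52,-17)
river: ρ → (-17,50,37)
river: ρ → (37,24,-30)
river: ρ → (-30,36,31)
river: ρ → (31,26,-35)
river: ρ → (-35,44,22)
river: ρ → (22,44,-35)
river: ρ → (-35,26,31)
closes: descent 1, river 18
min |a| on river = 11

11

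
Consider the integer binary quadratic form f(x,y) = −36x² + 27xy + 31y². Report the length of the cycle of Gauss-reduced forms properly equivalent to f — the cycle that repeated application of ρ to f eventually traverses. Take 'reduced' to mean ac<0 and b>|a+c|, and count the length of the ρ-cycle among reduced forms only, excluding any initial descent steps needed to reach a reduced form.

D = 5193, ⌊√D⌋ = 72
river: ρ → (31,35,-32)
river: ρ → (-32,29,34)
river: ρ → (34,39,-27)
river: ρ → (-27,69,4)
river: ρ → (4,67,-44)
river: ρ → (-44,21,27)
river: ρ → (27,33,-38)
river: ρ → (-38,43,22)
river: ρ → (22,45,-36)
river: ρ → (-36,27,31)
ρ-cycle length = 10 (tail of 0 descent steps not counted)

10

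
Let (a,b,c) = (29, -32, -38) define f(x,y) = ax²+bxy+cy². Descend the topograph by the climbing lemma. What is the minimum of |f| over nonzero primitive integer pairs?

descent: ρ → (-38,32,29)  [lands on river]
river: ρ → (29,26,-41)
river: ρ → (-41,56,14)
river: ρ → (14,56,-41)
river: ρ → (-41,26,29)
river: ρ → (29,32,-38)
river: ρ → (-38,44,23)
river: ρ → (23,48,-34)
river: ρ → (-34,20,37)
river: ρ → (37,54,-17)
river: ρ → (-17,48,46)
river: ρ → (46,44,-19)
river: ρ → (-19,70,7)
river: ρ → (7,70,-19)
river: ρ → (-19,44,46)
river: ρ → (46,48,-17)
river: ρ → (-17,54,37)
river: ρ → (37,20,-34)
river: ρ → (-34,48,23)
river: ρ → (23,44,-38)
closes: descent 1, river 20
min |a| on river = 7

7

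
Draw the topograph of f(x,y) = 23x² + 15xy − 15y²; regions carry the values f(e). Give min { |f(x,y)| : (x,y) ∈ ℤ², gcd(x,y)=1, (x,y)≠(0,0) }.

river: ρ → (-15,15,23)
river: ρ → (23,31,-7)
river: ρ → (-7,39,3)
river: ρ → (3,39,-7)
river: ρ → (-7,31,23)
river: ρ → (23,15,-15)
closes: descent 0, river 6
min |a| on river = 3

3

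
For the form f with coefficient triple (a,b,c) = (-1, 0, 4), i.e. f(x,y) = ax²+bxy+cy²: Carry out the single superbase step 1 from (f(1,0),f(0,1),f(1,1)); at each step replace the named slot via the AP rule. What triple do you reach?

start (-1,4,3) = (f(1,0),f(0,1),f(1,1))
replace slot 1: 2·(4+3) − (-1) = 15 → (15,4,3)

15,4,3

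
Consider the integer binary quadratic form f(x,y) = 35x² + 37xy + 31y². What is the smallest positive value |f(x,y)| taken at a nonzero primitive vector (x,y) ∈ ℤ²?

translate: b→-33 (≡37 mod 70), so (35,37,31)→(35,-33,29)
flip: (35,-33,29)→(29,33,35)
translate: b→-25 (≡33 mod 58), so (29,33,35)→(29,-25,31)
reduced (well bottom): (29,-25,31) with a≤c, −a<b≤a
well minimum = a = 29

29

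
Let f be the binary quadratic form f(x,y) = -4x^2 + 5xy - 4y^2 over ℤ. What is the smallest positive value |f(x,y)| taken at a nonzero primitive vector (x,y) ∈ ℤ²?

translate: b→3 (≡-5 mod 8), so (4,-5,4)→(4,3,3)
flip: (4,3,3)→(3,-3,4)
translate: b→3 (≡-3 mod 6), so (3,-3,4)→(3,3,4)
reduced (well bottom): (3,3,4) with a≤c, −a<b≤a
well minimum |f| = |-3| = 3 (negative-definite)

3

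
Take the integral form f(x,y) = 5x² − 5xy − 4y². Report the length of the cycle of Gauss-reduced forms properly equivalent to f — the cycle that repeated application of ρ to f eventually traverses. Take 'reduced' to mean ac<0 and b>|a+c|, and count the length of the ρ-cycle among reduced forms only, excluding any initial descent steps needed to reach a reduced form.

D = 105, ⌊√D⌋ = 10
descent: ρ → (-4,5,5)  [lands on river]
river: ρ → (5,5,-4)
river: ρ → (-4,3,6)
river: ρ → (6,9,-1)
river: ρ → (-1,9,6)
river: ρ → (6,3,-4)
ρ-cycle length = 6 (tail of 1 descent step not counted)

6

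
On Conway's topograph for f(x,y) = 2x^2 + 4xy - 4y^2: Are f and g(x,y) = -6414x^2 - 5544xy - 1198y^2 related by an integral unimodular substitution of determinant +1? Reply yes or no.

D₁ = 48, D₂ = 48
river cycle of f (length 2): (-4, 4, 2), (2, 4, -4)
river cycle of g (length 2): (-4, 4, 2), (2, 4, -4)
cycles coincide ⇒ equivalent

yes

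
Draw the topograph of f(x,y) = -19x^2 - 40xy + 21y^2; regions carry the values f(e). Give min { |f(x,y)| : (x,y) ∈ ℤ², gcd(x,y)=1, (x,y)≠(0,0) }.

descent: ρ → (21,40,-19)  [lands on river]
river: ρ → (-19,36,25)
river: ρ → (25,14,-30)
river: ρ → (-30,46,9)
river: ρ → (9,44,-35)
river: ρ → (-35,26,18)
river: ρ → (18,46,-15)
river: ρ → (-15,44,21)
closes: descent 1, river 8
min |a| on river = 9

9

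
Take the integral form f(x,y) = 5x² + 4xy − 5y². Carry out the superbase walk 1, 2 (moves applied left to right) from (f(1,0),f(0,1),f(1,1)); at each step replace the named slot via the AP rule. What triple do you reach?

start (5,-5,4) = (f(1,0),f(0,1),f(1,1))
replace slot 1: 2·((-5)+4) − 5 = -7 → (-7,-5,4)
replace slot 2: 2·((-7)+4) − (-5) = -1 → (-7,-1,4)

-7,-1,4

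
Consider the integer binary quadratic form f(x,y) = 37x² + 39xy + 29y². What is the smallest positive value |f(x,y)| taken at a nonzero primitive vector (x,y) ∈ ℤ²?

translate: b→-35 (≡39 mod 74), so (37,39,29)→(37,-35,27)
flip: (37,-35,27)→(27,35,37)
translate: b→-19 (≡35 mod 54), so (27,35,37)→(27,-19,29)
reduced (well bottom): (27,-19,29) with a≤c, −a<b≤a
well minimum = a = 27

27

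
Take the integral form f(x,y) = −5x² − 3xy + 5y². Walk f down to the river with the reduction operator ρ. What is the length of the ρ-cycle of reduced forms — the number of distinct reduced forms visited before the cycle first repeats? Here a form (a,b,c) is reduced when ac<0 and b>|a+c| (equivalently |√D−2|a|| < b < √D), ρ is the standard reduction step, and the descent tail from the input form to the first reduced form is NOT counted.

D = 109, ⌊√D⌋ = 10
descent: ρ → (5,3,-5)  [lands on river]
river: ρ → (-5,7,3)
river: ρ → (3,5,-7)
river: ρ → (-7,9,1)
river: ρ → (1,9,-7)
river: ρ → (-7,5,3)
river: ρ → (3,7,-5)
river: ρ → (-5,3,5)
river: ρ → (5,7,-3)
river: ρ → (-3,5,7)
river: ρ → (7,9,-1)
river: ρ → (-1,9,7)
river: ρ → (7,5,-3)
river: ρ → (-3,7,5)
ρ-cycle length = 14 (tail of 1 descent step not counted)

14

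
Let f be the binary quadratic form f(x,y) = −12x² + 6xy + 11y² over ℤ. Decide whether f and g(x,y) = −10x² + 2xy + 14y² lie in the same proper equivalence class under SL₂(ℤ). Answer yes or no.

D₁ = 564, D₂ = 564
river cycle of f (length 6): (11, 16, -7), (-7, 12, 15), (15, 18, -4), (-4, 22, 5), (5, 18, -12), (-12, 6, 11)
river cycle of g (length 4): (-10, 22, 2), (2, 22, -10), (-10, 18, 6), (6, 18, -10)
cycles differ ⇒ inequivalent

no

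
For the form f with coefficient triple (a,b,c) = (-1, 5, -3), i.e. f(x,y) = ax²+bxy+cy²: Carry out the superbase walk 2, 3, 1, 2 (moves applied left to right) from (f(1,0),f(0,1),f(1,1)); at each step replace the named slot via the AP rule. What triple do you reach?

start (-1,-3,1) = (f(1,0),f(0,1),f(1,1))
replace slot 2: 2·((-1)+1) − (-3) = 3 → (-1,3,1)
replace slot 3: 2·((-1)+3) − 1 = 3 → (-1,3,3)
replace slot 1: 2·(3+3) − (-1) = 13 → (13,3,3)
replace slot 2: 2·(13+3) − 3 = 29 → (13,29,3)

13,29,3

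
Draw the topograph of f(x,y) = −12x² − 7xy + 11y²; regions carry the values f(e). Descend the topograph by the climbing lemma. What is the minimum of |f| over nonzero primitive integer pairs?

descent: ρ → (11,7,-12)  [lands on river]
river: ρ → (-12,17,6)
river: ρ → (6,19,-9)
river: ρ → (-9,17,8)
river: ρ → (8,15,-11)
river: ρ → (-11,7,12)
river: ρ → (12,17,-6)
river: ρ → (-6,19,9)
river: ρ → (9,17,-8)
river: ρ → (-8,15,11)
closes: descent 1, river 10
min |a| on river = 6

6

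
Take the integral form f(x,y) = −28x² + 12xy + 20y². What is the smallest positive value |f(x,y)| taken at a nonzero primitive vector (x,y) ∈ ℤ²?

river: ρ → (20,28,-20)
river: ρ → (-20,12,28)
river: ρ → (28,44,-4)
river: ρ → (-4,44,28)
river: ρ → (28,12,-20)
river: ρ → (-20,28,20)
river: ρ → (20,12,-28)
river: ρ → (-28,44,4)
river: ρ → (4,44,-28)
river: ρ → (-28,12,20)
closes: descent 0, river 10
min |a| on river = 4

4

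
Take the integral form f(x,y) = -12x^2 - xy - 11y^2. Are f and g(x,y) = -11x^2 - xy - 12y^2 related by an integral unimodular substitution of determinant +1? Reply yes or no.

D₁ = -527, D₂ = -527
f is negative-definite; reduce −f:
−f: flip: (12,1,11)→(11,-1,12)
−f: reduced (well bottom): (11,-1,12) with a≤c, −a<b≤a
flip sign back: reduced form of f is (-11,1,-12)
g is negative-definite; reduce −g:
−g: reduced (well bottom): (11,1,12) with a≤c, −a<b≤a
flip sign back: reduced form of g is (-11,-1,-12)
reduced forms (-11, 1, -12) vs (-11, -1, -12) ⇒ inequivalent

no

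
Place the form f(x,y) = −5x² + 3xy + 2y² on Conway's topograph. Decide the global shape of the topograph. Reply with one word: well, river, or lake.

D = b²−4ac = 3² − 4·(-5)·2 = 49
D = 7² is a perfect square ⇒ form factors over ℤ ⇒ lakes

lake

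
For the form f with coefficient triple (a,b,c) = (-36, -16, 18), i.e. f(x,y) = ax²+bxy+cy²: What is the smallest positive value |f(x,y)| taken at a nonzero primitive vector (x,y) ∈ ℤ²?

descent: ρ → (18,52,-2)  [lands on river]
river: ρ → (-2,52,18)
river: ρ → (18,20,-34)
river: ρ → (-34,48,4)
river: ρ → (4,48,-34)
river: ρ → (-34,20,18)
closes: descent 1, river 6
min |a| on river = 2

2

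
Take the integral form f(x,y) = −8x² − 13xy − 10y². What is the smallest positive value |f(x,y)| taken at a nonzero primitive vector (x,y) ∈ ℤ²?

translate: b→-3 (≡13 mod 16), so (8,13,10)→(8,-3,5)
flip: (8,-3,5)→(5,3,8)
reduced (well bottom): (5,3,8) with a≤c, −a<b≤a
well minimum |f| = |-5| = 5 (negative-definite)

5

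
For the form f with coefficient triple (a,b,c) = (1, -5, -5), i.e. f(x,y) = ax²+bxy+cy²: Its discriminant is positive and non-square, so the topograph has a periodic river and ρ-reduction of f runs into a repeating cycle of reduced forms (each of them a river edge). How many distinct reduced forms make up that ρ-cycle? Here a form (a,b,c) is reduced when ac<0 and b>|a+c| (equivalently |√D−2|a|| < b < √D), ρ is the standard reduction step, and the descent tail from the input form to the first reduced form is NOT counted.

D = 45, ⌊√D⌋ = 6
descent: ρ → (-5,5,1)  [lands on river]
river: ρ → (1,5,-5)
ρ-cycle length = 2 (tail of 1 descent step not counted)

2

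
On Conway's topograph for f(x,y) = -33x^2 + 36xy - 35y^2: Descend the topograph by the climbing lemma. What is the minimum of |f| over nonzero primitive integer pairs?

translate: b→30 (≡-36 mod 66), so (33,-36,35)→(33,30,32)
flip: (33,30,32)→(32,-30,33)
reduced (well bottom): (32,-30,33) with a≤c, −a<b≤a
well minimum |f| = |-32| = 32 (negative-definite)

32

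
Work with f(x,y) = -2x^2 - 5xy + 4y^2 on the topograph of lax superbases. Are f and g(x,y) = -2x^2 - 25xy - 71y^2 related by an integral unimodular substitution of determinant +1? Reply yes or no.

D₁ = 57, D₂ = 57
river cycle of f (length 6): (4, 5, -2), (-2, 7, 1), (1, 7, -2), (-2, 5, 4), (4, 3, -3), (-3, 3, 4)
river cycle of g (length 6): (-2, 7, 1), (1, 7, -2), (-2, 5, 4), (4, 3, -3), (-3, 3, 4), (4, 5, -2)
cycles coincide ⇒ equivalent

yes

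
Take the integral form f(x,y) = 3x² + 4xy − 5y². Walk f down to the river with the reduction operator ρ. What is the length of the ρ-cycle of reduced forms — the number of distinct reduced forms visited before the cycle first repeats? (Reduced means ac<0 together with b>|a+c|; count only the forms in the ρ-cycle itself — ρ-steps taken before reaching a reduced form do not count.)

D = 76, ⌊√D⌋ = 8
river: ρ → (-5,6,2)
river: ρ → (2,6,-5)
river: ρ → (-5,4,3)
river: ρ → (3,8,-1)
river: ρ → (-1,8,3)
river: ρ → (3,4,-5)
ρ-cycle length = 6 (tail of 0 descent steps not counted)

6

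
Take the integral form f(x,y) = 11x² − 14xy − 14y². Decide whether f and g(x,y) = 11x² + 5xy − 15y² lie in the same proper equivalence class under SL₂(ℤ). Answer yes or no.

D₁ = 812, D₂ = 685
discriminants differ ⇒ not SL₂(ℤ)-equivalent

no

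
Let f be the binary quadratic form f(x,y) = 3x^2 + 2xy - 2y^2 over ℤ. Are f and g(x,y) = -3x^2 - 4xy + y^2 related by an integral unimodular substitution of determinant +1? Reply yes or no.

D₁ = 28, D₂ = 28
river cycle of f (length 4): (-2, 2, 3), (3, 4, -1), (-1, 4, 3), (3, 2, -2)
river cycle of g (length 4): (1, 4, -3), (-3, 2, 2), (2, 2, -3), (-3, 4, 1)
cycles differ ⇒ inequivalent

no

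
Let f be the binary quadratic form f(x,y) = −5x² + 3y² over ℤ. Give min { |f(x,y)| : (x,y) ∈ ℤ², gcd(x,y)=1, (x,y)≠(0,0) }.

descent: ρ → (3,6,-2)  [lands on river]
river: ρ → (-2,6,3)
closes: descent 1, river 2
min |a| on river = 2

2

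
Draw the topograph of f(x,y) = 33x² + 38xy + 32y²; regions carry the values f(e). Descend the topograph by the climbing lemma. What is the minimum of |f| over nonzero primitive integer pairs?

translate: b→-28 (≡38 mod 66), so (33,38,32)→(33,-28,27)
flip: (33,-28,27)→(27,28,33)
translate: b→-26 (≡28 mod 54), so (27,28,33)→(27,-26,32)
reduced (well bottom): (27,-26,32) with a≤c, −a<b≤a
well minimum = a = 27

27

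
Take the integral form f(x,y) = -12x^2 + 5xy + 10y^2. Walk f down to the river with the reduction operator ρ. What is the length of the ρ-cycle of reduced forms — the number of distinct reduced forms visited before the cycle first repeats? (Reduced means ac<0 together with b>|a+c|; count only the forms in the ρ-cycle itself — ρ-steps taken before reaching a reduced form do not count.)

D = 505, ⌊√D⌋ = 22
river: ρ → (10,15,-7)
river: ρ → (-7,13,12)
river: ρ → (12,11,-8)
river: ρ → (-8,21,2)
river: ρ → (2,19,-18)
river: ρ → (-18,17,3)
river: ρ → (3,19,-12)
river: ρ → (-12,5,10)
ρ-cycle length = 8 (tail of 0 descent steps not counted)

8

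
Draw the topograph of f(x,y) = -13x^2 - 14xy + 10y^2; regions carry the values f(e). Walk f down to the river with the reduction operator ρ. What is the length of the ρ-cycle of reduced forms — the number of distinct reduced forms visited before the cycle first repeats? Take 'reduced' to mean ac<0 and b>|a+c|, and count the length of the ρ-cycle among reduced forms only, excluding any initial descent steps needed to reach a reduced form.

D = 716, ⌊√D⌋ = 26
descent: ρ → (10,14,-13)  [lands on river]
river: ρ → (-13,12,11)
river: ρ → (11,10,-14)
river: ρ → (-14,18,7)
river: ρ → (7,24,-5)
river: ρ → (-5,26,2)
river: ρ → (2,26,-5)
river: ρ → (-5,24,7)
river: ρ → (7,18,-14)
river: ρ → (-14,10,11)
river: ρ → (11,12,-13)
river: ρ → (-13,14,10)
river: ρ → (10,26,-1)
river: ρ → (-1,26,10)
ρ-cycle length = 14 (tail of 1 descent step not counted)

14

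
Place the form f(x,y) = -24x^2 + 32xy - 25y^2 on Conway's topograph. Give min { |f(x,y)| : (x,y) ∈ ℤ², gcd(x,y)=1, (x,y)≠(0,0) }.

translate: b→16 (≡-32 mod 48), so (24,-32,25)→(24,16,17)
flip: (24,16,17)→(17,-16,24)
reduced (well bottom): (17,-16,24) with a≤c, −a<b≤a
well minimum |f| = |-17| = 17 (negative-definite)

17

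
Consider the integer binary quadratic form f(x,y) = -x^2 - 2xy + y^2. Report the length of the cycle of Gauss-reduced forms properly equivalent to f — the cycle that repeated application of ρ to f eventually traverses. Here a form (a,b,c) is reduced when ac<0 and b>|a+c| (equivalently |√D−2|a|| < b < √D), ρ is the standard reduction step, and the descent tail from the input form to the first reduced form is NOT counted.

D = 8, ⌊√D⌋ = 2
descent: ρ → (1,2,-1)  [lands on river]
river: ρ → (-1,2,1)
ρ-cycle length = 2 (tail of 1 descent step not counted)

2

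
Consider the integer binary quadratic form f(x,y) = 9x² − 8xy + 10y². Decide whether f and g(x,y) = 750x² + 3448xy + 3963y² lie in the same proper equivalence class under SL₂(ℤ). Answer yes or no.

D₁ = -296, D₂ = -296
f: reduced (well bottom): (9,-8,10) with a≤c, −a<b≤a
g: translate: b→448 (≡3448 mod 1500), so (750,3448,3963)→(750,448,67)
g: flip: (750,448,67)→(67,-448,750)
g: translate: b→-46 (≡-448 mod 134), so (67,-448,750)→(67,-46,9)
g: flip: (67,-46,9)→(9,46,67)
g: translate: b→-8 (≡46 mod 18), so (9,46,67)→(9,-8,10)
g: reduced (well bottom): (9,-8,10) with a≤c, −a<b≤a
reduced forms (9, -8, 10) vs (9, -8, 10) ⇒ equivalent

yes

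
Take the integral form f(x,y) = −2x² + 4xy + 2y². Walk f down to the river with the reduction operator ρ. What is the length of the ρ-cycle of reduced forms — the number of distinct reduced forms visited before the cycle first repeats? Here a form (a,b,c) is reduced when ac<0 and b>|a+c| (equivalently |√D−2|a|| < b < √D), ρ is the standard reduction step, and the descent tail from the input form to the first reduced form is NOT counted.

D = 32, ⌊√D⌋ = 5
river: ρ → (2,4,-2)
river: ρ → (-2,4,2)
ρ-cycle length = 2 (tail of 0 descent steps not counted)

2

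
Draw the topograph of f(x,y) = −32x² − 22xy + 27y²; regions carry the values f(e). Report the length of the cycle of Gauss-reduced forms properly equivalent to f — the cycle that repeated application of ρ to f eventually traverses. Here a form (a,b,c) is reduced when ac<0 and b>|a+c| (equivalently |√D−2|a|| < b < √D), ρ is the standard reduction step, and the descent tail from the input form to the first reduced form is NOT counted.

D = 3940, ⌊√D⌋ = 62
descent: ρ → (27,22,-32)  [lands on river]
river: ρ → (-32,42,17)
river: ρ → (17,60,-5)
river: ρ → (-5,60,17)
river: ρ → (17,42,-32)
river: ρ → (-32,22,27)
river: ρ → (27,32,-27)
river: ρ → (-27,22,32)
river: ρ → (32,42,-17)
river: ρ → (-17,60,5)
river: ρ → (5,60,-17)
river: ρ → (-17,42,32)
river: ρ → (32,22,-27)
river: ρ → (-27,32,27)
ρ-cycle length = 14 (tail of 1 descent step not counted)

14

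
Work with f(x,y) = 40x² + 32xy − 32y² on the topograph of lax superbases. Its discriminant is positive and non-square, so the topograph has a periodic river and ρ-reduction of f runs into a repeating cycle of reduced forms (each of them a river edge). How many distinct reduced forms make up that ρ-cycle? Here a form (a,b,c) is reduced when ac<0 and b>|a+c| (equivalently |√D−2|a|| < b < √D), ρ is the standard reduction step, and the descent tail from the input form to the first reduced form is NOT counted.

D = 6144, ⌊√D⌋ = 78
river: ρ → (-32,32,40)
river: ρ → (40,48,-24)
river: ρ → (-24,48,40)
river: ρ → (40,32,-32)
ρ-cycle length = 4 (tail of 0 descent steps not counted)

4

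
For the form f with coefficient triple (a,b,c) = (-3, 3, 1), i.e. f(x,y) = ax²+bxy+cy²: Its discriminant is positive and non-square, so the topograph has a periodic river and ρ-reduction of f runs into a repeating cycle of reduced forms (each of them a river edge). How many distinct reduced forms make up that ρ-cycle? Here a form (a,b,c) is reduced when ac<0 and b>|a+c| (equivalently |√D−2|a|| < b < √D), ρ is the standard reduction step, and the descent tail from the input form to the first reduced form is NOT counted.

D = 21, ⌊√D⌋ = 4
river: ρ → (1,3,-3)
river: ρ → (-3,3,1)
ρ-cycle length = 2 (tail of 0 descent steps not counted)

2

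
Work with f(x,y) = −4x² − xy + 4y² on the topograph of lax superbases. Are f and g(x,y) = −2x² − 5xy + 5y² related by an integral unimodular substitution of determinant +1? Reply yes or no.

D₁ = 65, D₂ = 65
river cycle of f (length 6): (4, 1, -4), (-4, 7, 1), (1, 7, -4), (-4, 1, 4), (4, 7, -1), (-1, 7, 4)
river cycle of g (length 6): (5, 5, -2), (-2, 7, 2), (2, 5, -5), (-5, 5, 2), (2, 7, -2), (-2, 5, 5)
cycles differ ⇒ inequivalent

no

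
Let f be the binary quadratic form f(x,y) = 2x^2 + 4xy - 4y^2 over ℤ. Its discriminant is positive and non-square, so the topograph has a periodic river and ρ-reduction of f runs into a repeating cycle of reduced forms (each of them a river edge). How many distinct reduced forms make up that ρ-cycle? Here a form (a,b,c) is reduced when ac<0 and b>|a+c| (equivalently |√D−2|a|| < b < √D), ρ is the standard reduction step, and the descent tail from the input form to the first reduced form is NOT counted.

D = 48, ⌊√D⌋ = 6
river: ρ → (-4,4,2)
river: ρ → (2,4,-4)
ρ-cycle length = 2 (tail of 0 descent steps not counted)

2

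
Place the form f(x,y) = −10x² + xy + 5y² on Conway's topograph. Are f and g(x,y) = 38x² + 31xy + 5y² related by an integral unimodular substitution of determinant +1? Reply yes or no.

D₁ = 201, D₂ = 201
river cycle of f (length 14): (5, 9, -6), (-6, 3, 8), (8, 13, -1), (-1, 13, 8), (8, 3, -6), (-6, 9, 5), (5, 11, -4), (-4, 13, 2), (2, 11, -10), (-10, 9, 3), … (4 more)
river cycle of g (length 14): (5, 9, -6), (-6, 3, 8), (8, 13, -1), (-1, 13, 8), (8, 3, -6), (-6, 9, 5), (5, 11, -4), (-4, 13, 2), (2, 11, -10), (-10, 9, 3), … (4 more)
cycles coincide ⇒ equivalent

yes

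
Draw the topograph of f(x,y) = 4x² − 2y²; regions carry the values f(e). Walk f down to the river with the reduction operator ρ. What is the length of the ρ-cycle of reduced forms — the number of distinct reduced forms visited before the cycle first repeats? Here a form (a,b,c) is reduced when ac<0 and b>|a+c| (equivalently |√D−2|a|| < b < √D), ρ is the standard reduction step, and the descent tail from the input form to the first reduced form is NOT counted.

D = 32, ⌊√D⌋ = 5
descent: ρ → (-2,4,2)  [lands on river]
river: ρ → (2,4,-2)
ρ-cycle length = 2 (tail of 1 descent step not counted)

2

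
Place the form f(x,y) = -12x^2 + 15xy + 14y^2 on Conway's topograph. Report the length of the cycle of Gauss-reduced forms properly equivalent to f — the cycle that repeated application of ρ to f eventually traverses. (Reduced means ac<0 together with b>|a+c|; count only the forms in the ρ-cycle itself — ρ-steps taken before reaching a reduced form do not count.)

D = 897, ⌊√D⌋ = 29
river: ρ → (14,13,-13)
river: ρ → (-13,13,14)
river: ρ → (14,15,-12)
river: ρ → (-12,9,17)
river: ρ → (17,25,-4)
river: ρ → (-4,23,23)
river: ρ → (23,23,-4)
river: ρ → (-4,25,17)
river: ρ → (17,9,-12)
river: ρ → (-12,15,14)
ρ-cycle length = 10 (tail of 0 descent steps not counted)

10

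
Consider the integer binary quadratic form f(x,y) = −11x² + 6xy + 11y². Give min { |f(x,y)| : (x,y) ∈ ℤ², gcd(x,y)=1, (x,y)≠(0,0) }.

river: ρ → (11,16,-6)
river: ρ → (-6,20,5)
river: ρ → (5,20,-6)
river: ρ → (-6,16,11)
river: ρ → (11,6,-11)
river: ρ → (-11,16,6)
river: ρ → (6,20,-5)
river: ρ → (-5,20,6)
river: ρ → (6,16,-11)
river: ρ → (-11,6,11)
closes: descent 0, river 10
min |a| on river = 5

5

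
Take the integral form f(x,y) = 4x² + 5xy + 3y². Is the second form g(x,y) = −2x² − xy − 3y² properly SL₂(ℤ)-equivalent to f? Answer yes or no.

D₁ = -23, D₂ = -23
f: translate: b→-3 (≡5 mod 8), so (4,5,3)→(4,-3,2)
f: flip: (4,-3,2)→(2,3,4)
f: translate: b→-1 (≡3 mod 4), so (2,3,4)→(2,-1,3)
f: reduced (well bottom): (2,-1,3) with a≤c, −a<b≤a
g is negative-definite; reduce −g:
−g: reduced (well bottom): (2,1,3) with a≤c, −a<b≤a
flip sign back: reduced form of g is (-2,-1,-3)
reduced forms (2, -1, 3) vs (-2, -1, -3) ⇒ inequivalent

no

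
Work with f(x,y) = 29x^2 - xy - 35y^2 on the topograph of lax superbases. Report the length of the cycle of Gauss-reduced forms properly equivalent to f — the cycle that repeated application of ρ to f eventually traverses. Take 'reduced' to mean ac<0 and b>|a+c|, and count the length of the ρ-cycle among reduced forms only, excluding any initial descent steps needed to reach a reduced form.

D = 4061, ⌊√D⌋ = 63
descent: ρ → (-35,1,29)
descent: ρ → (29,57,-7)  [lands on river]
river: ρ → (-7,55,37)
river: ρ → (37,19,-25)
river: ρ → (-25,31,31)
river: ρ → (31,31,-25)
river: ρ → (-25,19,37)
river: ρ → (37,55,-7)
river: ρ → (-7,57,29)
river: ρ → (29,59,-5)
river: ρ → (-5,61,17)
river: ρ → (17,41,-35)
river: ρ → (-35,29,23)
river: ρ → (23,63,-1)
river: ρ → (-1,63,23)
river: ρ → (23,29,-35)
river: ρ → (-35,41,17)
river: ρ → (17,61,-5)
river: ρ → (-5,59,29)
ρ-cycle length = 18 (tail of 2 descent steps not counted)

18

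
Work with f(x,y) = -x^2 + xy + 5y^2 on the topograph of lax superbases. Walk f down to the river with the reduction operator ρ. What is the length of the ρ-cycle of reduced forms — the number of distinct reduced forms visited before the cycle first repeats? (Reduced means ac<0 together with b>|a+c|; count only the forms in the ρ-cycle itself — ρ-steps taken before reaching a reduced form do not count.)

D = 21, ⌊√D⌋ = 4
descent: ρ → (5,-1,-1)
descent: ρ → (-1,3,3)  [lands on river]
river: ρ → (3,3,-1)
ρ-cycle length = 2 (tail of 2 descent steps not counted)

2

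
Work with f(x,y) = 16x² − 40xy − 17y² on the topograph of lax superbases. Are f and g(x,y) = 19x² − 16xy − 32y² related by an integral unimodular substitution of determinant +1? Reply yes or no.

D₁ = 2688, D₂ = 2688
river cycle of f (length 8): (-17, 40, 16), (16, 24, -33), (-33, 42, 7), (7, 42, -33), (-33, 24, 16), (16, 40, -17), (-17, 28, 28), (28, 28, -17)
river cycle of g (length 8): (-32, 16, 19), (19, 22, -29), (-29, 36, 12), (12, 36, -29), (-29, 22, 19), (19, 16, -32), (-32, 48, 3), (3, 48, -32)
cycles differ ⇒ inequivalent

no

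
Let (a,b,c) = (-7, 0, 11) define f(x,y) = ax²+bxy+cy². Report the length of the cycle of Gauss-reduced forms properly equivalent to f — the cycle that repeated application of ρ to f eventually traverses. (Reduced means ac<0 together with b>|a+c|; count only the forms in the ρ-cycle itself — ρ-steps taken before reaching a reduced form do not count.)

D = 308, ⌊√D⌋ = 17
descent: ρ → (11,0,-7)
descent: ρ → (-7,14,4)  [lands on river]
river: ρ → (4,10,-13)
river: ρ → (-13,16,1)
river: ρ → (1,16,-13)
river: ρ → (-13,10,4)
river: ρ → (4,14,-7)
ρ-cycle length = 6 (tail of 2 descent steps not counted)

6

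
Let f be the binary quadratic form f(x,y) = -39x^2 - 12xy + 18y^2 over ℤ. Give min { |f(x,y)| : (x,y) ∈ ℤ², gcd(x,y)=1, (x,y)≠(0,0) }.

descent: ρ → (18,48,-9)  [lands on river]
river: ρ → (-9,42,33)
river: ρ → (33,24,-18)
river: ρ → (-18,48,9)
river: ρ → (9,42,-33)
river: ρ → (-33,24,18)
closes: descent 1, river 6
min |a| on river = 9

9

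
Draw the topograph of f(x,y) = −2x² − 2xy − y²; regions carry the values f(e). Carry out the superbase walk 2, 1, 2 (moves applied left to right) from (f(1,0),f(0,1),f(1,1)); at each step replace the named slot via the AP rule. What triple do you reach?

start (-2,-1,-5) = (f(1,0),f(0,1),f(1,1))
replace slot 2: 2·((-2)+(-5)) − (-1) = -13 → (-2,-13,-5)
replace slot 1: 2·((-13)+(-5)) − (-2) = -34 → (-34,-13,-5)
replace slot 2: 2·((-34)+(-5)) − (-13) = -65 → (-34,-65,-5)

-34,-65,-5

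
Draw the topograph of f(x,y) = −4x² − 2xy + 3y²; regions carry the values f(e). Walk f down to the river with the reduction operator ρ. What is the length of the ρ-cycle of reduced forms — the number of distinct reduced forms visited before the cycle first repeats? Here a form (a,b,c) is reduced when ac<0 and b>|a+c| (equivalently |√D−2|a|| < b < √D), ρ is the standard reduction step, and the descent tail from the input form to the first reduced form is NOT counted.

D = 52, ⌊√D⌋ = 7
descent: ρ → (3,2,-4)  [lands on river]
river: ρ → (-4,6,1)
river: ρ → (1,6,-4)
river: ρ → (-4,2,3)
river: ρ → (3,4,-3)
river: ρ → (-3,2,4)
river: ρ → (4,6,-1)
river: ρ → (-1,6,4)
river: ρ → (4,2,-3)
river: ρ → (-3,4,3)
ρ-cycle length = 10 (tail of 1 descent step not counted)

10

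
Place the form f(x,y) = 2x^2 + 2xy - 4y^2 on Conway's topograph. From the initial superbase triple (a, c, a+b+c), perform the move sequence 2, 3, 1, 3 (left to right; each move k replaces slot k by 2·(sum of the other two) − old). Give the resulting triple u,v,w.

start (2,-4,0) = (f(1,0),f(0,1),f(1,1))
replace slot 2: 2·(2+0) − (-4) = 8 → (2,8,0)
replace slot 3: 2·(2+8) − 0 = 20 → (2,8,20)
replace slot 1: 2·(8+20) − 2 = 54 → (54,8,20)
replace slot 3: 2·(54+8) − 20 = 104 → (54,8,104)

54,8,104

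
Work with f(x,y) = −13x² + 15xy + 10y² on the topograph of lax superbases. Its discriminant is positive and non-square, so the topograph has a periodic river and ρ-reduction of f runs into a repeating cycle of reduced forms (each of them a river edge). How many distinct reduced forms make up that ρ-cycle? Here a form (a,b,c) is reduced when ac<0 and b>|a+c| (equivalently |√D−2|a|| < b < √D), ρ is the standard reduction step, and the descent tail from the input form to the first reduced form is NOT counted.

D = 745, ⌊√D⌋ = 27
river: ρ → (10,25,-3)
river: ρ → (-3,23,18)
river: ρ → (18,13,-8)
river: ρ → (-8,19,12)
river: ρ → (12,5,-15)
river: ρ → (-15,25,2)
river: ρ → (2,27,-2)
river: ρ → (-2,25,15)
river: ρ → (15,5,-12)
river: ρ → (-12,19,8)
river: ρ → (8,13,-18)
river: ρ → (-18,23,3)
river: ρ → (3,25,-10)
river: ρ → (-10,15,13)
river: ρ → (13,11,-12)
river: ρ → (-12,13,12)
river: ρ → (12,11,-13)
river: ρ → (-13,15,10)
ρ-cycle length = 18 (tail of 0 descent steps not counted)

18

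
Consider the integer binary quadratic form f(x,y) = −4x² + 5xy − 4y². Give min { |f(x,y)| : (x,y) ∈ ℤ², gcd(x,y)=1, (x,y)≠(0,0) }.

translate: b→3 (≡-5 mod 8), so (4,-5,4)→(4,3,3)
flip: (4,3,3)→(3,-3,4)
translate: b→3 (≡-3 mod 6), so (3,-3,4)→(3,3,4)
reduced (well bottom): (3,3,4) with a≤c, −a<b≤a
well minimum |f| = |-3| = 3 (negative-definite)

3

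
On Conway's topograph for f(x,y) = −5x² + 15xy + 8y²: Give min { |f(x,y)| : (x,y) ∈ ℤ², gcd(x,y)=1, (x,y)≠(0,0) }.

river: ρ → (8,17,-3)
river: ρ → (-3,19,2)
river: ρ → (2,17,-12)
river: ρ → (-12,7,7)
river: ρ → (7,7,-12)
river: ρ → (-12,17,2)
river: ρ → (2,19,-3)
river: ρ → (-3,17,8)
river: ρ → (8,15,-5)
river: ρ → (-5,15,8)
closes: descent 0, river 10
min |a| on river = 2

2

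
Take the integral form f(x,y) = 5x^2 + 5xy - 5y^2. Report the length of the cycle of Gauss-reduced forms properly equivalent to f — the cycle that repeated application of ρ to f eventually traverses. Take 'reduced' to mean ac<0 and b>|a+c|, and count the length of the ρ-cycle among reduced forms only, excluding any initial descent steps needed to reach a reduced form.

D = 125, ⌊√D⌋ = 11
river: ρ → (-5,5,5)
river: ρ → (5,5,-5)
ρ-cycle length = 2 (tail of 0 descent steps not counted)

2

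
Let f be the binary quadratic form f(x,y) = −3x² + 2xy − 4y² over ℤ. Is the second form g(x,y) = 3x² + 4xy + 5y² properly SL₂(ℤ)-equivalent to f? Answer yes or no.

D₁ = -44, D₂ = -44
f is negative-definite; reduce −f:
−f: reduced (well bottom): (3,-2,4) with a≤c, −a<b≤a
flip sign back: reduced form of f is (-3,2,-4)
g: translate: b→-2 (≡4 mod 6), so (3,4,5)→(3,-2,4)
g: reduced (well bottom): (3,-2,4) with a≤c, −a<b≤a
reduced forms (-3, 2, -4) vs (3, -2, 4) ⇒ inequivalent

no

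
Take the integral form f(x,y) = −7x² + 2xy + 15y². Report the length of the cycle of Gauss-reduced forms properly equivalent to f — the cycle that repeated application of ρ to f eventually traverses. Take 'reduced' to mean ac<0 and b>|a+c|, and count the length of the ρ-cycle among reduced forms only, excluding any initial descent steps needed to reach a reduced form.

D = 424, ⌊√D⌋ = 20
descent: ρ → (15,-2,-7)
descent: ρ → (-7,16,6)  [lands on river]
river: ρ → (6,20,-1)
river: ρ → (-1,20,6)
river: ρ → (6,16,-7)
river: ρ → (-7,12,10)
river: ρ → (10,8,-9)
river: ρ → (-9,10,9)
river: ρ → (9,8,-10)
river: ρ → (-10,12,7)
river: ρ → (7,16,-6)
river: ρ → (-6,20,1)
river: ρ → (1,20,-6)
river: ρ → (-6,16,7)
river: ρ → (7,12,-10)
river: ρ → (-10,8,9)
river: ρ → (9,10,-9)
river: ρ → (-9,8,10)
river: ρ → (10,12,-7)
ρ-cycle length = 18 (tail of 2 descent steps not counted)

18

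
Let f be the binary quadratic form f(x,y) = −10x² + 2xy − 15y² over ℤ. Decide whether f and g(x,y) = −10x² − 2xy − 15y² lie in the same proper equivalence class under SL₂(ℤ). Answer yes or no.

D₁ = -596, D₂ = -596
f is negative-definite; reduce −f:
−f: reduced (well bottom): (10,-2,15) with a≤c, −a<b≤a
flip sign back: reduced form of f is (-10,2,-15)
g is negative-definite; reduce −g:
−g: reduced (well bottom): (10,2,15) with a≤c, −a<b≤a
flip sign back: reduced form of g is (-10,-2,-15)
reduced forms (-10, 2, -15) vs (-10, -2, -15) ⇒ inequivalent

no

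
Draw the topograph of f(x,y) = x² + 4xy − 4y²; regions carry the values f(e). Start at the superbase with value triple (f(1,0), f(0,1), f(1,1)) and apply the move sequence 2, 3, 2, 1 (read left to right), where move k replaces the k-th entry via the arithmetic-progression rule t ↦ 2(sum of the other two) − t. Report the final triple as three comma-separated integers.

start (1,-4,1) = (f(1,0),f(0,1),f(1,1))
replace slot 2: 2·(1+1) − (-4) = 8 → (1,8,1)
replace slot 3: 2·(1+8) − 1 = 17 → (1,8,17)
replace slot 2: 2·(1+17) − 8 = 28 → (1,28,17)
replace slot 1: 2·(28+17) − 1 = 89 → (89,28,17)

89,28,17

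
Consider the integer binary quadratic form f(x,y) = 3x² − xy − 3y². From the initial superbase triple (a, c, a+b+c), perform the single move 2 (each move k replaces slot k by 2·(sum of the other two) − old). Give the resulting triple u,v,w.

start (3,-3,-1) = (f(1,0),f(0,1),f(1,1))
replace slot 2: 2·(3+(-1)) − (-3) = 7 → (3,7,-1)

3,7,-1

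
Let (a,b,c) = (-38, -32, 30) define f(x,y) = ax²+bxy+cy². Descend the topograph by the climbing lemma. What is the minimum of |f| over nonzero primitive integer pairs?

descent: ρ → (30,32,-38)  [lands on river]
river: ρ → (-38,44,24)
river: ρ → (24,52,-30)
river: ρ → (-30,68,8)
river: ρ → (8,60,-62)
river: ρ → (-62,64,6)
river: ρ → (6,68,-40)
river: ρ → (-40,12,34)
river: ρ → (34,56,-18)
river: ρ → (-18,52,40)
river: ρ → (40,28,-30)
river: ρ → (-30,32,38)
river: ρ → (38,44,-24)
river: ρ → (-24,52,30)
river: ρ → (30,68,-8)
river: ρ → (-8,60,62)
river: ρ → (62,64,-6)
river: ρ → (-6,68,40)
river: ρ → (40,12,-34)
river: ρ → (-34,56,18)
river: ρ → (18,52,-40)
river: ρ → (-40,28,30)
closes: descent 1, river 22
min |a| on river = 6

6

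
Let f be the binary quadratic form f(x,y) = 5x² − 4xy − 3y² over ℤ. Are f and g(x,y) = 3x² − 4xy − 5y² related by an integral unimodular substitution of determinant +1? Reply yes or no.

D₁ = 76, D₂ = 76
river cycle of f (length 6): (-3, 4, 5), (5, 6, -2), (-2, 6, 5), (5, 4, -3), (-3, 8, 1), (1, 8, -3)
river cycle of g (length 6): (-5, 4, 3), (3, 8, -1), (-1, 8, 3), (3, 4, -5), (-5, 6, 2), (2, 6, -5)
cycles differ ⇒ inequivalent

no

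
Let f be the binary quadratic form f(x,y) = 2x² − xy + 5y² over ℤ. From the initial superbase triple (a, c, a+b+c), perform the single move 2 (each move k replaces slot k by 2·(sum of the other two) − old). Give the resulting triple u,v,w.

start (2,5,6) = (f(1,0),f(0,1),f(1,1))
replace slot 2: 2·(2+6) − 5 = 11 → (2,11,6)

2,11,6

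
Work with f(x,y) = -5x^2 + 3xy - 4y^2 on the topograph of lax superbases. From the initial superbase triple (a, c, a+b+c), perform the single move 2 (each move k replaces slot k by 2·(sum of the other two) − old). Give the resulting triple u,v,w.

start (-5,-4,-6) = (f(1,0),f(0,1),f(1,1))
replace slot 2: 2·((-5)+(-6)) − (-4) = -18 → (-5,-18,-6)

-5,-18,-6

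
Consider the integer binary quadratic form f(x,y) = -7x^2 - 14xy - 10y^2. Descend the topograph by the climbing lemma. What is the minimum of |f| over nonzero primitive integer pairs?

translate: b→0 (≡14 mod 14), so (7,14,10)→(7,0,3)
flip: (7,0,3)→(3,0,7)
reduced (well bottom): (3,0,7) with a≤c, −a<b≤a
well minimum |f| = |-3| = 3 (negative-definite)

3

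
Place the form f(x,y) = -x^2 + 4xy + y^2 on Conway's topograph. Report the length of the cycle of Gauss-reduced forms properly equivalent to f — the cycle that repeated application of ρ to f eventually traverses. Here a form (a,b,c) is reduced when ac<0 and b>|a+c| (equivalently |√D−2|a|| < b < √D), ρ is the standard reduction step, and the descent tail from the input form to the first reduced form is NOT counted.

D = 20, ⌊√D⌋ = 4
river: ρ → (1,4,-1)
river: ρ → (-1,4,1)
ρ-cycle length = 2 (tail of 0 descent steps not counted)

2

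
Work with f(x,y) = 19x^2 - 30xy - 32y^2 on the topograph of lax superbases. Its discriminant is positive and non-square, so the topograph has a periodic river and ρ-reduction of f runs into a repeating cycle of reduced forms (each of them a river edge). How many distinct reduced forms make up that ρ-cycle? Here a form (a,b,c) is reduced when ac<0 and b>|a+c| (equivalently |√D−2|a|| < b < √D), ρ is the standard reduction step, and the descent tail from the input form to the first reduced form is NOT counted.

D = 3332, ⌊√D⌋ = 57
descent: ρ → (-32,30,19)  [lands on river]
river: ρ → (19,46,-16)
river: ρ → (-16,50,13)
river: ρ → (13,54,-8)
river: ρ → (-8,42,49)
river: ρ → (49,56,-1)
river: ρ → (-1,56,49)
river: ρ → (49,42,-8)
river: ρ → (-8,54,13)
river: ρ → (13,50,-16)
river: ρ → (-16,46,19)
river: ρ → (19,30,-32)
river: ρ → (-32,34,17)
river: ρ → (17,34,-32)
ρ-cycle length = 14 (tail of 1 descent step not counted)

14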